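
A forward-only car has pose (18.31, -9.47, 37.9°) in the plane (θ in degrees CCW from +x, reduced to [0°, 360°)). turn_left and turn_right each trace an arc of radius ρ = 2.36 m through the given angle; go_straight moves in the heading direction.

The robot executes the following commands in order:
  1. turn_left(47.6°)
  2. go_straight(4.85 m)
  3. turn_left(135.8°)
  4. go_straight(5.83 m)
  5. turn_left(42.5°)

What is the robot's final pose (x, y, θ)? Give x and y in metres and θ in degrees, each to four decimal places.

set_pose: (x, y, θ) = (18.3100, -9.4700, 37.9000°), ρ = 2.36
turn_left(47.6°): centre at ρ to the left, rotate +47.6° → (19.2130, -7.7929, 85.5000°)
go_straight(4.85): x += 4.85·cos θ, y += 4.85·sin θ → (19.5935, -2.9579, 85.5000°)
turn_left(135.8°): centre at ρ to the left, rotate +135.8° → (15.6832, -0.9997, 221.3000°)
go_straight(5.83): x += 5.83·cos θ, y += 5.83·sin θ → (11.3033, -4.8475, 221.3000°)
turn_left(42.5°): centre at ρ to the left, rotate +42.5° → (10.5147, -6.3656, 263.8000°)

(10.5147, -6.3656, 263.8000°)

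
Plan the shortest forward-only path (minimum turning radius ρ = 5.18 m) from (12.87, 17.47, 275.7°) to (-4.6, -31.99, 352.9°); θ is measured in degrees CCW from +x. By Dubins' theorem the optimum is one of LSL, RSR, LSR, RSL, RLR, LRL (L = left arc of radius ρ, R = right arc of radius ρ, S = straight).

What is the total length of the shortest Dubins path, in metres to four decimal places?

57.2321 m

Let ψ = atan2(Δy, Δx) = atan2(-49.46, -17.47) = -109.4540° be the start→goal bearing.
Normalize: d = |goal − start| / ρ = 52.454671/5.18 = 10.126384, α = (θ_start − ψ) mod 360° = 25.1540° = 0.439020 rad, β = (θ_goal − ψ) mod 360° = 102.3540° = 1.786414 rad.
Common terms: sin α = 0.425052, cos α = 0.905169, sin β = 0.976844, cos β = -0.213951, cos(α−β) = 0.221548, d² = 102.543660. Work in radians in the unit-radius frame; every candidate has L = ρ·(t + p + q).
LSL: p² = 2 + d² − 2cos(α−β) + 2d(sin α − sin β) = 92.925243; p = √p² = 9.639774; φ = atan2(cos β − cos α, d + sin α − sin β) = -0.116356 rad; t = (φ − α) mod 2π = 5.727809 rad, q = (β − φ) mod 2π = 1.902770 rad → L = 5.18·(5.727809 + 9.639774 + 1.902770) = 5.18·17.270353 = 89.460431 m
RSR: p² = 2 + d² − 2cos(α−β) + 2d(sin β − sin α) = 115.275883; p = √p² = 10.736661; φ = atan2(cos α − cos β, d − sin α + sin β) = 0.104423 rad; t = (α − φ) mod 2π = 0.334596 rad, q = (φ − β) mod 2π = 4.601195 rad → L = 5.18·(0.334596 + 10.736661 + 4.601195) = 5.18·15.672452 = 81.183301 m
LSR: p² = d² − 2 + 2cos(α−β) + 2d(sin α + sin β) = 129.379047; p = √p² = 11.374491; φ = atan2(−cos α − cos β, d + sin α + sin β) − atan2(−2, p) = 0.114166 rad; t = (φ − α) mod 2π = 5.958332 rad, q = (φ − β) mod 2π = 4.610938 rad → L = 5.18·(5.958332 + 11.374491 + 4.610938) = 5.18·21.943760 = 113.668679 m
RSL: p² = d² − 2 + 2cos(α−β) − 2d(sin α + sin β) = 72.594467; p = √p² = 8.520239; φ = atan2(cos α + cos β, d − sin α − sin β) − atan2(2, p) = -0.151499 rad; t = (α − φ) mod 2π = 0.590518 rad, q = (β − φ) mod 2π = 1.937913 rad → L = 5.18·(0.590518 + 8.520239 + 1.937913) = 5.18·11.048670 = 57.232109 m
RLR: c = (6 − d² + 2cos(α−β) + 2d(sin α − sin β))/8 = -13.409485, |c| > 1 → infeasible
LRL: c = (6 − d² + 2cos(α−β) − 2d(sin α − sin β))/8 = -10.615655, |c| > 1 → infeasible
Shortest: RSL with L = 57.232109 m ≈ 57.2321 m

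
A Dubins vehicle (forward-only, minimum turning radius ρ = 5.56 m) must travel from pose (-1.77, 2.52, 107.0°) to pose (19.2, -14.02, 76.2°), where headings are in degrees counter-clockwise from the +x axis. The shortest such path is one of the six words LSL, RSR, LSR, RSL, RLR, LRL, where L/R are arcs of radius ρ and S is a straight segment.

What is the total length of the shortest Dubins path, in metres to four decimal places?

52.1069 m

Let ψ = atan2(Δy, Δx) = atan2(-16.54, 20.97) = -38.2645° be the start→goal bearing.
Normalize: d = |goal − start| / ρ = 26.707911/5.56 = 4.803581, α = (θ_start − ψ) mod 360° = 145.2645° = 2.535343 rad, β = (θ_goal − ψ) mod 360° = 114.4645° = 1.997782 rad.
Common terms: sin α = 0.569789, cos α = -0.821791, sin β = 0.910218, cos β = -0.414129, cos(α−β) = 0.858960, d² = 23.074391. Work in radians in the unit-radius frame; every candidate has L = ρ·(t + p + q).
LSL: p² = 2 + d² − 2cos(α−β) + 2d(sin α − sin β) = 20.085915; p = √p² = 4.481731; φ = atan2(cos β − cos α, d + sin α − sin β) = 0.091087 rad; t = (φ − α) mod 2π = 3.838929 rad, q = (β − φ) mod 2π = 1.906695 rad → L = 5.56·(3.838929 + 4.481731 + 1.906695) = 5.56·10.227355 = 56.864095 m
RSR: p² = 2 + d² − 2cos(α−β) + 2d(sin β − sin α) = 26.627028; p = √p² = 5.160138; φ = atan2(cos α − cos β, d − sin α + sin β) = -0.079085 rad; t = (α − φ) mod 2π = 2.614428 rad, q = (φ − β) mod 2π = 4.206319 rad → L = 5.56·(2.614428 + 5.160138 + 4.206319) = 5.56·11.980885 = 66.613721 m
LSR: p² = d² − 2 + 2cos(α−β) + 2d(sin α + sin β) = 37.010984; p = √p² = 6.083665; φ = atan2(−cos α − cos β, d + sin α + sin β) − atan2(−2, p) = 0.511830 rad; t = (φ − α) mod 2π = 4.259672 rad, q = (φ − β) mod 2π = 4.797234 rad → L = 5.56·(4.259672 + 6.083665 + 4.797234) = 5.56·15.140571 = 84.181576 m
RSL: p² = d² − 2 + 2cos(α−β) − 2d(sin α + sin β) = 8.573638; p = √p² = 2.928077; φ = atan2(cos α + cos β, d − sin α − sin β) − atan2(2, p) = -0.955273 rad; t = (α − φ) mod 2π = 3.490616 rad, q = (β − φ) mod 2π = 2.953055 rad → L = 5.56·(3.490616 + 2.928077 + 2.953055) = 5.56·9.371748 = 52.106921 m
RLR: c = (6 − d² + 2cos(α−β) + 2d(sin α − sin β))/8 = -2.328378, |c| > 1 → infeasible
LRL: c = (6 − d² + 2cos(α−β) − 2d(sin α − sin β))/8 = -1.510739, |c| > 1 → infeasible
Shortest: RSL with L = 52.106921 m ≈ 52.1069 m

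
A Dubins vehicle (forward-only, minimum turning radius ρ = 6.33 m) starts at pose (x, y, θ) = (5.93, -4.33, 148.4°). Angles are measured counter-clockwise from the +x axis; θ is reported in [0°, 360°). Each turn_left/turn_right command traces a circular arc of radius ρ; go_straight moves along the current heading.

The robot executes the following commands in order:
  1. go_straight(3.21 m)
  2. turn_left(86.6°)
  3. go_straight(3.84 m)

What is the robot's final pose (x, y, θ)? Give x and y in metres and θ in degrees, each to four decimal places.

(-7.5086, -7.5542, 235.0000°)

set_pose: (x, y, θ) = (5.9300, -4.3300, 148.4000°), ρ = 6.33
go_straight(3.21): x += 3.21·cos θ, y += 3.21·sin θ → (3.1960, -2.6480, 148.4000°)
turn_left(86.6°): centre at ρ to the left, rotate +86.6° → (-5.3061, -4.4087, 235.0000°)
go_straight(3.84): x += 3.84·cos θ, y += 3.84·sin θ → (-7.5086, -7.5542, 235.0000°)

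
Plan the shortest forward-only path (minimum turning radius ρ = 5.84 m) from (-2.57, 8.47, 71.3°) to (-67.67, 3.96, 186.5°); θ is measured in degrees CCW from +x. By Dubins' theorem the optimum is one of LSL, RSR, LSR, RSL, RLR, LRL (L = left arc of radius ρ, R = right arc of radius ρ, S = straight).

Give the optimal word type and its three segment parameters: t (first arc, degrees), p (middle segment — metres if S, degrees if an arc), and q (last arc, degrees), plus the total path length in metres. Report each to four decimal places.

LSR: t = 120.4331°, p = 59.0889 m, q = 5.2331°, L = 71.8977 m

Let ψ = atan2(Δy, Δx) = atan2(-4.51, -65.10) = -176.0370° be the start→goal bearing.
Normalize: d = |goal − start| / ρ = 65.256035/5.84 = 11.173979, α = (θ_start − ψ) mod 360° = 247.3370° = 4.316845 rad, β = (θ_goal − ψ) mod 360° = 2.5370° = 0.044279 rad.
Common terms: sin α = -0.922787, cos α = -0.385310, sin β = 0.044264, cos β = 0.999020, cos(α−β) = -0.425779, d² = 124.857798. Work in radians in the unit-radius frame; every candidate has L = ρ·(t + p + q).
LSL: p² = 2 + d² − 2cos(α−β) + 2d(sin α − sin β) = 106.097731; p = √p² = 10.300375; φ = atan2(cos β − cos α, d + sin α − sin β) = 0.134804 rad; t = (φ − α) mod 2π = 2.101144 rad, q = (β − φ) mod 2π = 6.192660 rad → L = 5.84·(2.101144 + 10.300375 + 6.192660) = 5.84·18.594180 = 108.590011 m
RSR: p² = 2 + d² − 2cos(α−β) + 2d(sin β − sin α) = 149.320981; p = √p² = 12.219696; φ = atan2(cos α − cos β, d − sin α + sin β) = -0.113531 rad; t = (α − φ) mod 2π = 4.430375 rad, q = (φ − β) mod 2π = 6.125376 rad → L = 5.84·(4.430375 + 12.219696 + 6.125376) = 5.84·22.775448 = 133.008615 m
LSR: p² = d² − 2 + 2cos(α−β) + 2d(sin α + sin β) = 102.373053; p = √p² = 10.117957; φ = atan2(−cos α − cos β, d + sin α + sin β) − atan2(−2, p) = 0.135613 rad; t = (φ − α) mod 2π = 2.101954 rad, q = (φ − β) mod 2π = 0.091334 rad → L = 5.84·(2.101954 + 10.117957 + 0.091334) = 5.84·12.311245 = 71.897671 m
RSL: p² = d² − 2 + 2cos(α−β) − 2d(sin α + sin β) = 141.639425; p = √p² = 11.901236; φ = atan2(cos α + cos β, d − sin α − sin β) − atan2(2, p) = -0.115618 rad; t = (α − φ) mod 2π = 4.432463 rad, q = (β − φ) mod 2π = 0.159897 rad → L = 5.84·(4.432463 + 11.901236 + 0.159897) = 5.84·16.493597 = 96.322605 m
RLR: c = (6 − d² + 2cos(α−β) + 2d(sin α − sin β))/8 = -17.665123, |c| > 1 → infeasible
LRL: c = (6 − d² + 2cos(α−β) − 2d(sin α − sin β))/8 = -12.262216, |c| > 1 → infeasible
Shortest: LSR with L = 71.897671 m ≈ 71.8977 m
Convert LSR to answer units (arcs ×180/π): t = 2.101954·180/π = 120.4331°, p = ρ·p = 5.84·10.117957 = 59.0889 m, q = 0.091334·180/π = 5.2331°, L = 71.8977 m.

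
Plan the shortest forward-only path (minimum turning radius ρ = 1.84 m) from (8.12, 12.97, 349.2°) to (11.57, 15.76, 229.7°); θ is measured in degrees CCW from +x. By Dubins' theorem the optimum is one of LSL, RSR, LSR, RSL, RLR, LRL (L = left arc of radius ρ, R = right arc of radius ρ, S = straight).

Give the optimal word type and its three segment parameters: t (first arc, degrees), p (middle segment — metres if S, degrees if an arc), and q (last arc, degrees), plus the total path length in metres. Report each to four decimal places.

LSL: t = 8.1649°, p = 4.5133 m, q = 232.3351°, L = 12.2367 m

Let ψ = atan2(Δy, Δx) = atan2(2.79, 3.45) = 38.9623° be the start→goal bearing.
Normalize: d = |goal − start| / ρ = 4.436958/1.84 = 2.411390, α = (θ_start − ψ) mod 360° = 310.2377° = 5.414669 rad, β = (θ_goal − ψ) mod 360° = 190.7377° = 3.329001 rad.
Common terms: sin α = -0.763371, cos α = 0.645960, sin β = -0.186313, cos β = -0.982490, cos(α−β) = -0.492424, d² = 5.814804. Work in radians in the unit-radius frame; every candidate has L = ρ·(t + p + q).
LSL: p² = 2 + d² − 2cos(α−β) + 2d(sin α − sin β) = 6.016624; p = √p² = 2.452881; φ = atan2(cos β − cos α, d + sin α − sin β) = -0.726013 rad; t = (φ − α) mod 2π = 0.142504 rad, q = (β − φ) mod 2π = 4.055013 rad → L = 1.84·(0.142504 + 2.452881 + 4.055013) = 1.84·6.650398 = 12.236732 m
RSR: p² = 2 + d² − 2cos(α−β) + 2d(sin β − sin α) = 11.582678; p = √p² = 3.403333; φ = atan2(cos α − cos β, d − sin α + sin β) = 0.498931 rad; t = (α − φ) mod 2π = 4.915738 rad, q = (φ − β) mod 2π = 3.453115 rad → L = 1.84·(4.915738 + 3.403333 + 3.453115) = 1.84·11.772187 = 21.660824 m
LSR: p² = d² − 2 + 2cos(α−β) + 2d(sin α + sin β) = -1.750162 < 0 → infeasible
RSL: p² = d² − 2 + 2cos(α−β) − 2d(sin α + sin β) = 7.410075; p = √p² = 2.722145; φ = atan2(cos α + cos β, d − sin α − sin β) − atan2(2, p) = -0.733440 rad; t = (α − φ) mod 2π = 6.148109 rad, q = (β − φ) mod 2π = 4.062440 rad → L = 1.84·(6.148109 + 2.722145 + 4.062440) = 1.84·12.932695 = 23.796158 m
RLR: c = (6 − d² + 2cos(α−β) + 2d(sin α − sin β))/8 = -0.447835; p = 2π − arccos c = 4.248047 rad; φ = atan2(cos α − cos β, d − sin α + sin β) = 0.498931 rad; t = (α − φ + p/2) mod 2π = 0.756576 rad, q = (α − β − t + p) mod 2π = 5.577139 rad → L = 1.84·(0.756576 + 4.248047 + 5.577139) = 1.84·10.581762 = 19.470442 m
LRL: c = (6 − d² + 2cos(α−β) − 2d(sin α − sin β))/8 = 0.247922; p = 2π − arccos c = 4.962924 rad; φ = atan2(cos β − cos α, d + sin α − sin β) = -0.726013 rad; t = (φ − α + p/2) mod 2π = 2.623966 rad, q = (β − α − t + p) mod 2π = 0.253290 rad → L = 1.84·(2.623966 + 4.962924 + 0.253290) = 1.84·7.840179 = 14.425929 m
Shortest: LSL with L = 12.236732 m ≈ 12.2367 m
Convert LSL to answer units (arcs ×180/π): t = 0.142504·180/π = 8.1649°, p = ρ·p = 1.84·2.452881 = 4.5133 m, q = 4.055013·180/π = 232.3351°, L = 12.2367 m.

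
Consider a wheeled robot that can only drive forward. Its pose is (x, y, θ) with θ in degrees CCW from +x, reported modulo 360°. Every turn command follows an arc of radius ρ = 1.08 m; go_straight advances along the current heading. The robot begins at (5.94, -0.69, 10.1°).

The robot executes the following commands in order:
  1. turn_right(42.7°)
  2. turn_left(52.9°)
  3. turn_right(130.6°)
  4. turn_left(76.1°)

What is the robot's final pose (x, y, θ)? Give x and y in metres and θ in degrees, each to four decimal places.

(9.4613, -3.6020, 325.8000°)

set_pose: (x, y, θ) = (5.9400, -0.6900, 10.1000°), ρ = 1.08
turn_right(42.7°): centre at ρ to the right, rotate −42.7° → (6.7113, -0.8434, -32.6000° ≡ 327.4000°)
turn_left(52.9°): centre at ρ to the left, rotate +52.9° → (7.6678, -0.9465, 380.3000° ≡ 20.3000°)
turn_right(130.6°): centre at ρ to the right, rotate −130.6° → (9.0554, -2.3341, -110.3000° ≡ 249.7000°)
turn_left(76.1°): centre at ρ to the left, rotate +76.1° → (9.4613, -3.6020, 325.8000°)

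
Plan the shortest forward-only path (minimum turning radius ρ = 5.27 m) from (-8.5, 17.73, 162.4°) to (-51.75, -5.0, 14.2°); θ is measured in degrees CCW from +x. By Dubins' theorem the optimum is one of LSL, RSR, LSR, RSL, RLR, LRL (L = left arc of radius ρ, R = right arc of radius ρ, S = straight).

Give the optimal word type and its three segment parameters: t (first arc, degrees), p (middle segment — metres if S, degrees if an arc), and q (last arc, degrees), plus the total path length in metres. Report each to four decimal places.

LSL: t = 33.9473°, p = 44.7587 m, q = 177.8527°, L = 64.2398 m

Let ψ = atan2(Δy, Δx) = atan2(-22.73, -43.25) = -152.2759° be the start→goal bearing.
Normalize: d = |goal − start| / ρ = 48.859138/5.27 = 9.271184, α = (θ_start − ψ) mod 360° = 314.6759° = 5.492130 rad, β = (θ_goal − ψ) mod 360° = 166.4759° = 2.905552 rad.
Common terms: sin α = -0.711096, cos α = 0.703095, sin β = 0.233855, cos β = -0.972272, cos(α−β) = -0.849893, d² = 85.954848. Work in radians in the unit-radius frame; every candidate has L = ρ·(t + p + q).
LSL: p² = 2 + d² − 2cos(α−β) + 2d(sin α − sin β) = 72.133013; p = √p² = 8.493116; φ = atan2(cos β − cos α, d + sin α − sin β) = -0.198564 rad; t = (φ − α) mod 2π = 0.592491 rad, q = (β − φ) mod 2π = 3.104116 rad → L = 5.27·(0.592491 + 8.493116 + 3.104116) = 5.27·12.189723 = 64.239840 m
RSR: p² = 2 + d² − 2cos(α−β) + 2d(sin β − sin α) = 107.176254; p = √p² = 10.352596; φ = atan2(cos α − cos β, d − sin α + sin β) = 0.162545 rad; t = (α − φ) mod 2π = 5.329585 rad, q = (φ − β) mod 2π = 3.540179 rad → L = 5.27·(5.329585 + 10.352596 + 3.540179) = 5.27·19.222360 = 101.301836 m
LSR: p² = d² − 2 + 2cos(α−β) + 2d(sin α + sin β) = 73.405889; p = √p² = 8.567724; φ = atan2(−cos α − cos β, d + sin α + sin β) − atan2(−2, p) = 0.259927 rad; t = (φ − α) mod 2π = 1.050983 rad, q = (φ − β) mod 2π = 3.637561 rad → L = 5.27·(1.050983 + 8.567724 + 3.637561) = 5.27·13.256267 = 69.860527 m
RSL: p² = d² − 2 + 2cos(α−β) − 2d(sin α + sin β) = 91.104237; p = √p² = 9.544854; φ = atan2(cos α + cos β, d − sin α − sin β) − atan2(2, p) = -0.234154 rad; t = (α − φ) mod 2π = 5.726284 rad, q = (β − φ) mod 2π = 3.139706 rad → L = 5.27·(5.726284 + 9.544854 + 3.139706) = 5.27·18.410844 = 97.025147 m
RLR: c = (6 − d² + 2cos(α−β) + 2d(sin α − sin β))/8 = -12.397032, |c| > 1 → infeasible
LRL: c = (6 − d² + 2cos(α−β) − 2d(sin α − sin β))/8 = -8.016627, |c| > 1 → infeasible
Shortest: LSL with L = 64.239840 m ≈ 64.2398 m
Convert LSL to answer units (arcs ×180/π): t = 0.592491·180/π = 33.9473°, p = ρ·p = 5.27·8.493116 = 44.7587 m, q = 3.104116·180/π = 177.8527°, L = 64.2398 m.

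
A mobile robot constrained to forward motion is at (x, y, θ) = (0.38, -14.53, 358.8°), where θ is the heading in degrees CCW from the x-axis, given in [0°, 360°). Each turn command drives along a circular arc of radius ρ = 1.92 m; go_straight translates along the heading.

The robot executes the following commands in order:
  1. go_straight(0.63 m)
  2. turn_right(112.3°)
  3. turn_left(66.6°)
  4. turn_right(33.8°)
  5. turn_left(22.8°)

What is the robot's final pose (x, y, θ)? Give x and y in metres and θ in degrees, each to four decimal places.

set_pose: (x, y, θ) = (0.3800, -14.5300, 358.8000°), ρ = 1.92
go_straight(0.63): x += 0.63·cos θ, y += 0.63·sin θ → (1.0099, -14.5432, 358.8000°)
turn_right(112.3°): centre at ρ to the right, rotate −112.3° → (2.7304, -17.2284, 246.5000°)
turn_left(66.6°): centre at ρ to the left, rotate +66.6° → (3.0893, -19.3059, 313.1000°)
turn_right(33.8°): centre at ρ to the right, rotate −33.8° → (3.5821, -20.3075, 279.3000°)
turn_left(22.8°): centre at ρ to the left, rotate +22.8° → (3.8504, -21.0175, 302.1000°)

(3.8504, -21.0175, 302.1000°)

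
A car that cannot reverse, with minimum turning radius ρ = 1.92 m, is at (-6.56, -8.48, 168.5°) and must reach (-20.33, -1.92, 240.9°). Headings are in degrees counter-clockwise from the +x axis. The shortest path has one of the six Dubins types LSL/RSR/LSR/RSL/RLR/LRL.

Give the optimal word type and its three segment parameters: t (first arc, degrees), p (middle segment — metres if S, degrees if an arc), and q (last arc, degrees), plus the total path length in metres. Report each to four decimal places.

RSL: t = 22.3552°, p = 12.4462 m, q = 94.7552°, L = 16.3706 m

Let ψ = atan2(Δy, Δx) = atan2(6.56, -13.77) = 154.5270° be the start→goal bearing.
Normalize: d = |goal − start| / ρ = 15.252754/1.92 = 7.944143, α = (θ_start − ψ) mod 360° = 13.9730° = 0.243875 rad, β = (θ_goal − ψ) mod 360° = 86.3730° = 1.507494 rad.
Common terms: sin α = 0.241465, cos α = 0.970409, sin β = 0.997997, cos β = 0.063260, cos(α−β) = 0.302370, d² = 63.109402. Work in radians in the unit-radius frame; every candidate has L = ρ·(t + p + q).
LSL: p² = 2 + d² − 2cos(α−β) + 2d(sin α − sin β) = 52.484669; p = √p² = 7.244630; φ = atan2(cos β − cos α, d + sin α − sin β) = -0.125546 rad; t = (φ − α) mod 2π = 5.913764 rad, q = (β − φ) mod 2π = 1.633040 rad → L = 1.92·(5.913764 + 7.244630 + 1.633040) = 1.92·14.791434 = 28.399553 m
RSR: p² = 2 + d² − 2cos(α−β) + 2d(sin β − sin α) = 76.524656; p = √p² = 8.747837; φ = atan2(cos α − cos β, d − sin α + sin β) = 0.103887 rad; t = (α − φ) mod 2π = 0.139989 rad, q = (φ − β) mod 2π = 4.879578 rad → L = 1.92·(0.139989 + 8.747837 + 4.879578) = 1.92·13.767404 = 26.433416 m
LSR: p² = d² − 2 + 2cos(α−β) + 2d(sin α + sin β) = 81.407072; p = √p² = 9.022587; φ = atan2(−cos α − cos β, d + sin α + sin β) − atan2(−2, p) = 0.106055 rad; t = (φ − α) mod 2π = 6.145364 rad, q = (φ − β) mod 2π = 4.881746 rad → L = 1.92·(6.145364 + 9.022587 + 4.881746) = 1.92·20.049697 = 38.495418 m
RSL: p² = d² − 2 + 2cos(α−β) − 2d(sin α + sin β) = 42.021211; p = √p² = 6.482377; φ = atan2(cos α + cos β, d − sin α − sin β) − atan2(2, p) = -0.146296 rad; t = (α − φ) mod 2π = 0.390171 rad, q = (β − φ) mod 2π = 1.653790 rad → L = 1.92·(0.390171 + 6.482377 + 1.653790) = 1.92·8.526338 = 16.370569 m
RLR: c = (6 − d² + 2cos(α−β) + 2d(sin α − sin β))/8 = -8.565582, |c| > 1 → infeasible
LRL: c = (6 − d² + 2cos(α−β) − 2d(sin α − sin β))/8 = -5.560584, |c| > 1 → infeasible
Shortest: RSL with L = 16.370569 m ≈ 16.3706 m
Convert RSL to answer units (arcs ×180/π): t = 0.390171·180/π = 22.3552°, p = ρ·p = 1.92·6.482377 = 12.4462 m, q = 1.653790·180/π = 94.7552°, L = 16.3706 m.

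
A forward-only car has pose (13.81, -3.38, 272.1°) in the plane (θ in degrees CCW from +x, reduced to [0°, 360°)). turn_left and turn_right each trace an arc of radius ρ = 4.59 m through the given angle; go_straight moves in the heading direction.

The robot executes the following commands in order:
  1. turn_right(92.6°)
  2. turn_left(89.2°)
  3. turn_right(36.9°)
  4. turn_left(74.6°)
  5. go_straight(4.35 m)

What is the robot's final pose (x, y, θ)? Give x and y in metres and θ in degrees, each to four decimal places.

set_pose: (x, y, θ) = (13.8100, -3.3800, 272.1000°), ρ = 4.59
turn_right(92.6°): centre at ρ to the right, rotate −92.6° → (9.1830, -8.1380, 179.5000°)
turn_left(89.2°): centre at ρ to the left, rotate +89.2° → (4.5542, -12.6237, 268.7000°)
turn_right(36.9°): centre at ρ to the right, rotate −36.9° → (3.5724, -15.3581, 231.8000°)
turn_left(74.6°): centre at ρ to the left, rotate +74.6° → (3.4850, -20.9204, 306.4000°)
go_straight(4.35): x += 4.35·cos θ, y += 4.35·sin θ → (6.0664, -24.4216, 306.4000°)

(6.0664, -24.4216, 306.4000°)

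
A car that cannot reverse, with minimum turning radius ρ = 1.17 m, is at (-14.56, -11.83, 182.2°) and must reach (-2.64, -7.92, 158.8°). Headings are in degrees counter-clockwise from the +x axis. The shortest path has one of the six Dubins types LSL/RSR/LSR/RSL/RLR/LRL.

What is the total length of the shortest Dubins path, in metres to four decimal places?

18.5258 m

Let ψ = atan2(Δy, Δx) = atan2(3.91, 11.92) = 18.1605° be the start→goal bearing.
Normalize: d = |goal − start| / ρ = 12.544899/1.17 = 10.722136, α = (θ_start − ψ) mod 360° = 164.0395° = 2.863029 rad, β = (θ_goal − ψ) mod 360° = 140.6395° = 2.454622 rad.
Common terms: sin α = 0.274975, cos α = -0.961451, sin β = 0.634198, cos β = -0.773171, cos(α−β) = 0.917755, d² = 114.964205. Work in radians in the unit-radius frame; every candidate has L = ρ·(t + p + q).
LSL: p² = 2 + d² − 2cos(α−β) + 2d(sin α − sin β) = 107.425421; p = √p² = 10.364624; φ = atan2(cos β − cos α, d + sin α − sin β) = 0.018167 rad; t = (φ − α) mod 2π = 3.438323 rad, q = (β − φ) mod 2π = 2.436455 rad → L = 1.17·(3.438323 + 10.364624 + 2.436455) = 1.17·16.239402 = 19.000100 m
RSR: p² = 2 + d² − 2cos(α−β) + 2d(sin β − sin α) = 122.831970; p = √p² = 11.082959; φ = atan2(cos α − cos β, d − sin α + sin β) = -0.016989 rad; t = (α − φ) mod 2π = 2.880018 rad, q = (φ − β) mod 2π = 3.811574 rad → L = 1.17·(2.880018 + 11.082959 + 3.811574) = 1.17·17.774551 = 20.796225 m
LSR: p² = d² − 2 + 2cos(α−β) + 2d(sin α + sin β) = 134.296272; p = √p² = 11.588627; φ = atan2(−cos α − cos β, d + sin α + sin β) − atan2(−2, p) = 0.318942 rad; t = (φ − α) mod 2π = 3.739099 rad, q = (φ − β) mod 2π = 4.147506 rad → L = 1.17·(3.739099 + 11.588627 + 4.147506) = 1.17·19.475231 = 22.786021 m
RSL: p² = d² − 2 + 2cos(α−β) − 2d(sin α + sin β) = 95.303156; p = √p² = 9.762334; φ = atan2(cos α + cos β, d − sin α − sin β) − atan2(2, p) = -0.377034 rad; t = (α − φ) mod 2π = 3.240063 rad, q = (β − φ) mod 2π = 2.831656 rad → L = 1.17·(3.240063 + 9.762334 + 2.831656) = 1.17·15.834052 = 18.525841 m
RLR: c = (6 − d² + 2cos(α−β) + 2d(sin α − sin β))/8 = -14.353996, |c| > 1 → infeasible
LRL: c = (6 − d² + 2cos(α−β) − 2d(sin α − sin β))/8 = -12.428178, |c| > 1 → infeasible
Shortest: RSL with L = 18.525841 m ≈ 18.5258 m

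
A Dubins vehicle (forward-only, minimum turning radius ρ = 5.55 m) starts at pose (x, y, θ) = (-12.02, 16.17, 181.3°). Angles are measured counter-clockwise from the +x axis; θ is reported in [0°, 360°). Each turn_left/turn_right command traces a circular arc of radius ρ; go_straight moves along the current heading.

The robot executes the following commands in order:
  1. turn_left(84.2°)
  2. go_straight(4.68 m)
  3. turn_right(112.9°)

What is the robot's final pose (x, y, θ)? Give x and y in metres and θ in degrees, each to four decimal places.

(-25.8812, 1.8994, 152.6000°)

set_pose: (x, y, θ) = (-12.0200, 16.1700, 181.3000°), ρ = 5.55
turn_left(84.2°): centre at ρ to the left, rotate +84.2° → (-17.4270, 11.0569, 265.5000°)
go_straight(4.68): x += 4.68·cos θ, y += 4.68·sin θ → (-17.7942, 6.3913, 265.5000°)
turn_right(112.9°): centre at ρ to the right, rotate −112.9° → (-25.8812, 1.8994, 152.6000°)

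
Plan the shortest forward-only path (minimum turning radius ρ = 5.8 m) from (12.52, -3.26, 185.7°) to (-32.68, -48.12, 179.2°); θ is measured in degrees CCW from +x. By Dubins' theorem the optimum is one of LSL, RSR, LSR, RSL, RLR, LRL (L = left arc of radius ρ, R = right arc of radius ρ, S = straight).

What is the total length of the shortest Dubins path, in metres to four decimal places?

64.5367 m

Let ψ = atan2(Δy, Δx) = atan2(-44.86, -45.20) = -135.2163° be the start→goal bearing.
Normalize: d = |goal − start| / ρ = 63.682491/5.8 = 10.979740, α = (θ_start − ψ) mod 360° = 320.9163° = 5.601046 rad, β = (θ_goal − ψ) mod 360° = 314.4163° = 5.487600 rad.
Common terms: sin α = -0.630455, cos α = 0.776226, sin β = -0.714274, cos β = 0.699867, cos(α−β) = 0.993572, d² = 120.554685. Work in radians in the unit-radius frame; every candidate has L = ρ·(t + p + q).
LSL: p² = 2 + d² − 2cos(α−β) + 2d(sin α − sin β) = 122.408154; p = √p² = 11.063822; φ = atan2(cos β − cos α, d + sin α − sin β) = -0.006902 rad; t = (φ − α) mod 2π = 0.675237 rad, q = (β − φ) mod 2π = 5.494502 rad → L = 5.8·(0.675237 + 11.063822 + 5.494502) = 5.8·17.233561 = 99.954652 m
RSR: p² = 2 + d² − 2cos(α−β) + 2d(sin β − sin α) = 118.726928; p = √p² = 10.896189; φ = atan2(cos α − cos β, d − sin α + sin β) = 0.007008 rad; t = (α − φ) mod 2π = 5.594038 rad, q = (φ − β) mod 2π = 0.802593 rad → L = 5.8·(5.594038 + 10.896189 + 0.802593) = 5.8·17.292820 = 100.298358 m
LSR: p² = d² − 2 + 2cos(α−β) + 2d(sin α + sin β) = 91.012291; p = √p² = 9.540036; φ = atan2(−cos α − cos β, d + sin α + sin β) − atan2(−2, p) = 0.054631 rad; t = (φ − α) mod 2π = 0.736770 rad, q = (φ − β) mod 2π = 0.850217 rad → L = 5.8·(0.736770 + 9.540036 + 0.850217) = 5.8·11.127023 = 64.536735 m
RSL: p² = d² − 2 + 2cos(α−β) − 2d(sin α + sin β) = 150.071366; p = √p² = 12.250362; φ = atan2(cos α + cos β, d − sin α − sin β) − atan2(2, p) = -0.042631 rad; t = (α − φ) mod 2π = 5.643677 rad, q = (β − φ) mod 2π = 5.530231 rad → L = 5.8·(5.643677 + 12.250362 + 5.530231) = 5.8·23.424270 = 135.860768 m
RLR: c = (6 − d² + 2cos(α−β) + 2d(sin α − sin β))/8 = -13.840866, |c| > 1 → infeasible
LRL: c = (6 − d² + 2cos(α−β) − 2d(sin α − sin β))/8 = -14.301019, |c| > 1 → infeasible
Shortest: LSR with L = 64.536735 m ≈ 64.5367 m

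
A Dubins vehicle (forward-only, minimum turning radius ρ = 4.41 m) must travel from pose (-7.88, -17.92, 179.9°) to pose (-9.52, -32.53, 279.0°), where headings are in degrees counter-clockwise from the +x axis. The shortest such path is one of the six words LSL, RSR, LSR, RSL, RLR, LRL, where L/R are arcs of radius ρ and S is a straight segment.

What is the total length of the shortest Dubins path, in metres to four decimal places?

17.5229 m

Let ψ = atan2(Δy, Δx) = atan2(-14.61, -1.64) = -96.4047° be the start→goal bearing.
Normalize: d = |goal − start| / ρ = 14.701758/4.41 = 3.333732, α = (θ_start − ψ) mod 360° = 276.3047° = 4.822428 rad, β = (θ_goal − ψ) mod 360° = 15.4047° = 0.268864 rad.
Common terms: sin α = -0.993952, cos α = 0.109817, sin β = 0.265636, cos β = 0.964073, cos(α−β) = -0.158158, d² = 11.113769. Work in radians in the unit-radius frame; every candidate has L = ρ·(t + p + q).
LSL: p² = 2 + d² − 2cos(α−β) + 2d(sin α − sin β) = 5.031829; p = √p² = 2.243174; φ = atan2(cos β − cos α, d + sin α − sin β) = 0.390688 rad; t = (φ − α) mod 2π = 1.851446 rad, q = (β − φ) mod 2π = 6.161360 rad → L = 4.41·(1.851446 + 2.243174 + 6.161360) = 4.41·10.255980 = 45.228874 m
RSR: p² = 2 + d² − 2cos(α−β) + 2d(sin β − sin α) = 21.828343; p = √p² = 4.672081; φ = atan2(cos α − cos β, d − sin α + sin β) = -0.183877 rad; t = (α − φ) mod 2π = 5.006305 rad, q = (φ − β) mod 2π = 5.830444 rad → L = 4.41·(5.006305 + 4.672081 + 5.830444) = 4.41·15.508831 = 68.393943 m
LSR: p² = d² − 2 + 2cos(α−β) + 2d(sin α + sin β) = 3.941434; p = √p² = 1.985304; φ = atan2(−cos α − cos β, d + sin α + sin β) − atan2(−2, p) = 0.398127 rad; t = (φ − α) mod 2π = 1.858885 rad, q = (φ − β) mod 2π = 0.129263 rad → L = 4.41·(1.858885 + 1.985304 + 0.129263) = 4.41·3.973452 = 17.522925 m
RSL: p² = d² − 2 + 2cos(α−β) − 2d(sin α + sin β) = 13.653473; p = √p² = 3.695061; φ = atan2(cos α + cos β, d − sin α − sin β) − atan2(2, p) = -0.237652 rad; t = (α − φ) mod 2π = 5.060080 rad, q = (β − φ) mod 2π = 0.506516 rad → L = 4.41·(5.060080 + 3.695061 + 0.506516) = 4.41·9.261656 = 40.843904 m
RLR: c = (6 − d² + 2cos(α−β) + 2d(sin α − sin β))/8 = -1.728543, |c| > 1 → infeasible
LRL: c = (6 − d² + 2cos(α−β) − 2d(sin α − sin β))/8 = 0.371021; p = 2π − arccos c = 5.092498 rad; φ = atan2(cos β − cos α, d + sin α − sin β) = 0.390688 rad; t = (φ − α + p/2) mod 2π = 4.397695 rad, q = (β − α − t + p) mod 2π = 2.424424 rad → L = 4.41·(4.397695 + 5.092498 + 2.424424) = 4.41·11.914617 = 52.543459 m
Shortest: LSR with L = 17.522925 m ≈ 17.5229 m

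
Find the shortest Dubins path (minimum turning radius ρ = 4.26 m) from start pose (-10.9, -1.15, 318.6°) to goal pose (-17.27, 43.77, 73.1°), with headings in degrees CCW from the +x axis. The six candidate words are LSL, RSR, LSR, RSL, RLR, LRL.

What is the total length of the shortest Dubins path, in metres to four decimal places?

53.7964 m

Let ψ = atan2(Δy, Δx) = atan2(44.92, -6.37) = 98.0712° be the start→goal bearing.
Normalize: d = |goal − start| / ρ = 45.369409/4.26 = 10.650096, α = (θ_start − ψ) mod 360° = 220.5288° = 3.848954 rad, β = (θ_goal − ψ) mod 360° = 335.0288° = 5.847356 rad.
Common terms: sin α = -0.649831, cos α = -0.760079, sin β = -0.422162, cos β = 0.906520, cos(α−β) = -0.414693, d² = 113.424546. Work in radians in the unit-radius frame; every candidate has L = ρ·(t + p + q).
LSL: p² = 2 + d² − 2cos(α−β) + 2d(sin α − sin β) = 111.404549; p = √p² = 10.554835; φ = atan2(cos β − cos α, d + sin α − sin β) = 0.158563 rad; t = (φ − α) mod 2π = 2.592794 rad, q = (β − φ) mod 2π = 5.688794 rad → L = 4.26·(2.592794 + 10.554835 + 5.688794) = 4.26·18.836423 = 80.243160 m
RSR: p² = 2 + d² − 2cos(α−β) + 2d(sin β − sin α) = 121.103317; p = √p² = 11.004695; φ = atan2(cos α − cos β, d − sin α + sin β) = -0.152029 rad; t = (α − φ) mod 2π = 4.000984 rad, q = (φ − β) mod 2π = 0.283800 rad → L = 4.26·(4.000984 + 11.004695 + 0.283800) = 4.26·15.289479 = 65.133179 m
LSR: p² = d² − 2 + 2cos(α−β) + 2d(sin α + sin β) = 87.761508; p = √p² = 9.368111; φ = atan2(−cos α − cos β, d + sin α + sin β) − atan2(−2, p) = 0.195045 rad; t = (φ − α) mod 2π = 2.629276 rad, q = (φ − β) mod 2π = 0.630874 rad → L = 4.26·(2.629276 + 9.368111 + 0.630874) = 4.26·12.628261 = 53.796390 m
RSL: p² = d² − 2 + 2cos(α−β) − 2d(sin α + sin β) = 133.428812; p = √p² = 11.551139; φ = atan2(cos α + cos β, d − sin α − sin β) − atan2(2, p) = -0.158951 rad; t = (α − φ) mod 2π = 4.007906 rad, q = (β − φ) mod 2π = 6.006308 rad → L = 4.26·(4.007906 + 11.551139 + 6.006308) = 4.26·21.565352 = 91.868400 m
RLR: c = (6 − d² + 2cos(α−β) + 2d(sin α − sin β))/8 = -14.137915, |c| > 1 → infeasible
LRL: c = (6 − d² + 2cos(α−β) − 2d(sin α − sin β))/8 = -12.925569, |c| > 1 → infeasible
Shortest: LSR with L = 53.796390 m ≈ 53.7964 m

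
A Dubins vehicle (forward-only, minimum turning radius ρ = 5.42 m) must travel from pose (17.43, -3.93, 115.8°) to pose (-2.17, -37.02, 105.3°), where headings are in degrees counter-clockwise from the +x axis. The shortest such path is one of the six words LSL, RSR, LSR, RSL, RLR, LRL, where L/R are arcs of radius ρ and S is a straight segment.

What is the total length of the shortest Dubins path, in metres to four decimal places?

59.4989 m

Let ψ = atan2(Δy, Δx) = atan2(-33.09, -19.60) = -120.6393° be the start→goal bearing.
Normalize: d = |goal − start| / ρ = 38.459174/5.42 = 7.095789, α = (θ_start − ψ) mod 360° = 236.4393° = 4.126644 rad, β = (θ_goal − ψ) mod 360° = 225.9393° = 3.943384 rad.
Common terms: sin α = -0.833300, cos α = -0.552820, sin β = -0.718603, cos β = -0.695420, cos(α−β) = 0.983255, d² = 50.350217. Work in radians in the unit-radius frame; every candidate has L = ρ·(t + p + q).
LSL: p² = 2 + d² − 2cos(α−β) + 2d(sin α − sin β) = 48.755972; p = √p² = 6.982548; φ = atan2(cos β − cos α, d + sin α − sin β) = -0.020424 rad; t = (φ − α) mod 2π = 2.136118 rad, q = (β − φ) mod 2π = 3.963808 rad → L = 5.42·(2.136118 + 6.982548 + 3.963808) = 5.42·13.082473 = 70.907006 m
RSR: p² = 2 + d² − 2cos(α−β) + 2d(sin β − sin α) = 52.011441; p = √p² = 7.211896; φ = atan2(cos α − cos β, d − sin α + sin β) = 0.019774 rad; t = (α − φ) mod 2π = 4.106870 rad, q = (φ − β) mod 2π = 2.359575 rad → L = 5.42·(4.106870 + 7.211896 + 2.359575) = 5.42·13.678341 = 74.136607 m
LSR: p² = d² − 2 + 2cos(α−β) + 2d(sin α + sin β) = 28.292767; p = √p² = 5.319095; φ = atan2(−cos α − cos β, d + sin α + sin β) − atan2(−2, p) = 0.581114 rad; t = (φ − α) mod 2π = 2.737655 rad, q = (φ − β) mod 2π = 2.920915 rad → L = 5.42·(2.737655 + 5.319095 + 2.920915) = 5.42·10.977664 = 59.498941 m
RSL: p² = d² − 2 + 2cos(α−β) − 2d(sin α + sin β) = 72.340686; p = √p² = 8.505333; φ = atan2(cos α + cos β, d − sin α − sin β) − atan2(2, p) = -0.374305 rad; t = (α − φ) mod 2π = 4.500948 rad, q = (β − φ) mod 2π = 4.317689 rad → L = 5.42·(4.500948 + 8.505333 + 4.317689) = 5.42·17.323970 = 93.895917 m
RLR: c = (6 − d² + 2cos(α−β) + 2d(sin α − sin β))/8 = -5.501430, |c| > 1 → infeasible
LRL: c = (6 − d² + 2cos(α−β) − 2d(sin α − sin β))/8 = -5.094497, |c| > 1 → infeasible
Shortest: LSR with L = 59.498941 m ≈ 59.4989 m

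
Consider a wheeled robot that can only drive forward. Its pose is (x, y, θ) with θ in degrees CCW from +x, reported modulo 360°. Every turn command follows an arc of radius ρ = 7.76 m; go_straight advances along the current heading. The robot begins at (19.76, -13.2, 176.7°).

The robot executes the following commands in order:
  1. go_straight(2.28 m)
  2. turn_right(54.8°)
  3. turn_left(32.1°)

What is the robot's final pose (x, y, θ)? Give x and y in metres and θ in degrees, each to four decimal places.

set_pose: (x, y, θ) = (19.7600, -13.2000, 176.7000°), ρ = 7.76
go_straight(2.28): x += 2.28·cos θ, y += 2.28·sin θ → (17.4838, -13.0688, 176.7000°)
turn_right(54.8°): centre at ρ to the right, rotate −54.8° → (11.3425, -9.4223, 121.9000°)
turn_left(32.1°): centre at ρ to the left, rotate +32.1° → (8.1562, -6.5483, 154.0000°)

(8.1562, -6.5483, 154.0000°)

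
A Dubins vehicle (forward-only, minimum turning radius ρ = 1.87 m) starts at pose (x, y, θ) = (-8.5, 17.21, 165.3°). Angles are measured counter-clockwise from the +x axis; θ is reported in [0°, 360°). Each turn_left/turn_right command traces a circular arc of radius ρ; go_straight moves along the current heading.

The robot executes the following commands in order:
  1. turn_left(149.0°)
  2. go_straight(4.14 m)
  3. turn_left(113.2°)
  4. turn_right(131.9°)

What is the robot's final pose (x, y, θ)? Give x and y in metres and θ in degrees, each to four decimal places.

(-0.9414, 11.8150, 295.6000°)

set_pose: (x, y, θ) = (-8.5000, 17.2100, 165.3000°), ρ = 1.87
turn_left(149.0°): centre at ρ to the left, rotate +149.0° → (-10.3129, 14.0952, 314.3000°)
go_straight(4.14): x += 4.14·cos θ, y += 4.14·sin θ → (-7.4214, 11.1322, 314.3000°)
turn_left(113.2°): centre at ρ to the left, rotate +113.2° → (-4.3554, 11.7226, 427.5000° ≡ 67.5000°)
turn_right(131.9°): centre at ρ to the right, rotate −131.9° → (-0.9414, 11.8150, -64.4000° ≡ 295.6000°)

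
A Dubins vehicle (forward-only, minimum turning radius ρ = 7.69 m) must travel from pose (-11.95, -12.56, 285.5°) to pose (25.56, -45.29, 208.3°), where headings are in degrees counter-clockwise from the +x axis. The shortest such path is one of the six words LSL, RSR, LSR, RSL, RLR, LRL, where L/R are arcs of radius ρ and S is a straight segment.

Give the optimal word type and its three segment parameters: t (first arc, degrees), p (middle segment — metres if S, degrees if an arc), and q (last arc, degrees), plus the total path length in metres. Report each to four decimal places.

LSR: t = 51.3851°, p = 35.3279 m, q = 128.5851°, L = 59.4828 m

Let ψ = atan2(Δy, Δx) = atan2(-32.73, 37.51) = -41.1069° be the start→goal bearing.
Normalize: d = |goal − start| / ρ = 49.782055/7.69 = 6.473609, α = (θ_start − ψ) mod 360° = 326.6069° = 5.700366 rad, β = (θ_goal − ψ) mod 360° = 249.4069° = 4.352971 rad.
Common terms: sin α = -0.550380, cos α = 0.834914, sin β = -0.936102, cos β = -0.351729, cos(α−β) = 0.221548, d² = 41.907616. Work in radians in the unit-radius frame; every candidate has L = ρ·(t + p + q).
LSL: p² = 2 + d² − 2cos(α−β) + 2d(sin α − sin β) = 48.458539; p = √p² = 6.961217; φ = atan2(cos β − cos α, d + sin α − sin β) = -0.171301 rad; t = (φ − α) mod 2π = 0.411518 rad, q = (β − φ) mod 2π = 4.524273 rad → L = 7.69·(0.411518 + 6.961217 + 4.524273) = 7.69·11.897008 = 91.487991 m
RSR: p² = 2 + d² − 2cos(α−β) + 2d(sin β − sin α) = 38.470500; p = √p² = 6.202459; φ = atan2(cos α − cos β, d − sin α + sin β) = 0.192505 rad; t = (α − φ) mod 2π = 5.507861 rad, q = (φ − β) mod 2π = 2.122719 rad → L = 7.69·(5.507861 + 6.202459 + 2.122719) = 7.69·13.833039 = 106.376067 m
LSR: p² = d² − 2 + 2cos(α−β) + 2d(sin α + sin β) = 21.104904; p = √p² = 4.594007; φ = atan2(−cos α − cos β, d + sin α + sin β) − atan2(−2, p) = 0.314019 rad; t = (φ − α) mod 2π = 0.896839 rad, q = (φ − β) mod 2π = 2.244233 rad → L = 7.69·(0.896839 + 4.594007 + 2.244233) = 7.69·7.735080 = 59.482762 m
RSL: p² = d² − 2 + 2cos(α−β) − 2d(sin α + sin β) = 59.596523; p = √p² = 7.719878; φ = atan2(cos α + cos β, d − sin α − sin β) − atan2(2, p) = -0.192872 rad; t = (α − φ) mod 2π = 5.893237 rad, q = (β − φ) mod 2π = 4.545843 rad → L = 7.69·(5.893237 + 7.719878 + 4.545843) = 7.69·18.158958 = 139.642391 m
RLR: c = (6 − d² + 2cos(α−β) + 2d(sin α − sin β))/8 = -3.808812, |c| > 1 → infeasible
LRL: c = (6 − d² + 2cos(α−β) − 2d(sin α − sin β))/8 = -5.057317, |c| > 1 → infeasible
Shortest: LSR with L = 59.482762 m ≈ 59.4828 m
Convert LSR to answer units (arcs ×180/π): t = 0.896839·180/π = 51.3851°, p = ρ·p = 7.69·4.594007 = 35.3279 m, q = 2.244233·180/π = 128.5851°, L = 59.4828 m.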